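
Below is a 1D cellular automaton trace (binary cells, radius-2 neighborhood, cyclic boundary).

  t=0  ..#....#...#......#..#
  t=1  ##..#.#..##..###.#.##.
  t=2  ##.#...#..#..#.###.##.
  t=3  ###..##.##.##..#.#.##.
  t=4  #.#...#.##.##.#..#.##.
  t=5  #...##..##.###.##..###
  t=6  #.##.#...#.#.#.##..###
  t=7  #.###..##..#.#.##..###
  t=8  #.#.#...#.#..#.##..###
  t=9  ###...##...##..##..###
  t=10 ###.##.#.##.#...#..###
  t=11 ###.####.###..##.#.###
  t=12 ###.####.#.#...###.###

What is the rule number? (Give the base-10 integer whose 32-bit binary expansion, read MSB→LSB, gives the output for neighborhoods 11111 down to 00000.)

  ##### -> #   bit 31 = 1  t=9,i=0
  ####. -> #   bit 30 = 1  t=5,i=21
  ###.# -> #   bit 29 = 1  t=1,i=15
  ###.. -> #   bit 28 = 1  t=3,i=2
  ##.## -> .   bit 27 = 0  t=1,i=21
  ##.#. -> #   bit 26 = 1  t=1,i=16
  ##..# -> .   bit 25 = 0  t=1,i=2
  ##... -> .   bit 24 = 0  t=5,i=1
  #.### -> #   bit 23 = 1  t=2,i=15
  #.##. -> #   bit 22 = 1  t=1,i=0
  #.#.# -> #   bit 21 = 1  t=1,i=17
  #.#.. -> .   bit 20 = 0  t=1,i=6
  #..## -> .   bit 19 = 0  t=1,i=8
  #..#. -> #   bit 18 = 1  t=0,i=1
  #...# -> #   bit 17 = 1  t=0,i=9
  #.... -> #   bit 16 = 1  t=0,i=4
  .#### -> #   bit 15 = 1  t=5,i=20
  .###. -> .   bit 14 = 0  t=1,i=14
  .##.# -> #   bit 13 = 1  t=1,i=20
  .##.. -> #   bit 12 = 1  t=1,i=1
  .#.## -> .   bit 11 = 0  t=1,i=18
  .#.#. -> .   bit 10 = 0  t=1,i=5
  .#..# -> #   bit 9 = 1  t=0,i=0
  .#... -> .   bit 8 = 0  t=0,i=3
  ..### -> #   bit 7 = 1  t=1,i=13
  ..##. -> .   bit 6 = 0  t=1,i=9
  ..#.# -> .   bit 5 = 0  t=1,i=4
  ..#.. -> .   bit 4 = 0  t=0,i=2
  ...## -> #   bit 3 = 1  t=5,i=3
  ...#. -> #   bit 2 = 1  t=0,i=6
  ....# -> .   bit 1 = 0  t=0,i=5
  ..... -> #   bit 0 = 1  t=0,i=14
  bits 11110100111001111011001010001101 = 4108825229

4108825229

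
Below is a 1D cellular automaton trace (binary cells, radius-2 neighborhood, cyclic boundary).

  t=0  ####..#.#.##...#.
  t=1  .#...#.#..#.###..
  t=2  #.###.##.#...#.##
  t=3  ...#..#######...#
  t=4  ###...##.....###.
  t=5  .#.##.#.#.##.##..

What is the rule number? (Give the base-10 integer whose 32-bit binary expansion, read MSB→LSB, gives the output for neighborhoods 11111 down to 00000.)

  nb #####: next=.  (t=3,i=8, bit31=0)
  nb ####.: next=.  (t=0,i=2, bit30=0)
  nb ###.#: next=.  (t=2,i=0, bit29=0)
  nb ###..: next=.  (t=0,i=3, bit28=0)
  nb ##.##: next=.  (t=2,i=1, bit27=0)
  nb ##.#.: next=#  (t=2,i=8, bit26=1)
  nb ##..#: next=.  (t=0,i=4, bit25=0)
  nb ##...: next=#  (t=0,i=12, bit24=1)
  nb #.###: next=.  (t=0,i=0, bit23=0)
  nb #.##.: next=#  (t=0,i=10, bit22=1)
  nb #.#.#: next=.  (t=0,i=8, bit21=0)
  nb #.#..: next=#  (t=1,i=7, bit20=1)
  nb #..##: next=.  (t=3,i=5, bit19=0)
  nb #..#.: next=#  (t=0,i=5, bit18=1)
  nb #...#: next=#  (t=0,i=13, bit17=1)
  nb #....: next=.  (t=4,i=9, bit16=0)
  nb .####: next=#  (t=0,i=1, bit15=1)
  nb .###.: next=#  (t=1,i=13, bit14=1)
  nb .##.#: next=#  (t=2,i=7, bit13=1)
  nb .##..: next=.  (t=0,i=11, bit12=0)
  nb .#.##: next=.  (t=0,i=9, bit11=0)
  nb .#.#.: next=#  (t=0,i=7, bit10=1)
  nb .#..#: next=.  (t=1,i=8, bit9=0)
  nb .#...: next=#  (t=1,i=2, bit8=1)
  nb ..###: next=#  (t=3,i=6, bit7=1)
  nb ..##.: next=#  (t=4,i=6, bit6=1)
  nb ..#.#: next=.  (t=0,i=6, bit5=0)
  nb ..#..: next=.  (t=1,i=1, bit4=0)
  nb ...##: next=.  (t=4,i=5, bit3=0)
  nb ...#.: next=#  (t=0,i=14, bit2=1)
  nb ....#: next=#  (t=4,i=11, bit1=1)
  nb .....: next=#  (t=4,i=10, bit0=1)
  bits 00000101010101101110010111000111 = 89580999

89580999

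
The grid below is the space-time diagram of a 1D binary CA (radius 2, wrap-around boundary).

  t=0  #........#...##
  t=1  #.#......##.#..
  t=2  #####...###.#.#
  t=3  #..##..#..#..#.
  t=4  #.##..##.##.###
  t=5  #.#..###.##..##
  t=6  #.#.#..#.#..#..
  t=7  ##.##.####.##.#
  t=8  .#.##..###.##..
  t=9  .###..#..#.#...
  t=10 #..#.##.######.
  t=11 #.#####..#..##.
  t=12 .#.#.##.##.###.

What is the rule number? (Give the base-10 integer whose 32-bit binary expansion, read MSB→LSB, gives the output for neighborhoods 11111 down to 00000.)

1885187448

  [31] ##### => .  t=2,i=1
  [30] ####. => #  t=2,i=3
  [29] ###.# => #  t=2,i=10
  [28] ###.. => #  t=0,i=0
  [27] ##.## => .  t=4,i=1
  [26] ##.#. => .  t=1,i=11
  [25] ##..# => .  t=3,i=5
  [24] ##... => .  t=0,i=1
  [23] #.### => .  t=2,i=14
  [22] #.##. => #  t=4,i=2
  [21] #.#.# => .  t=2,i=12
  [20] #.#.. => #  t=1,i=2
  [19] #..## => #  t=3,i=2
  [18] #..#. => #  t=1,i=14
  [17] #...# => .  t=0,i=11
  [16] #.... => #  t=0,i=2
  [15] .#### => #  t=2,i=0
  [14] .###. => .  t=0,i=14
  [13] .##.# => #  t=1,i=10
  [12] .##.. => .  t=3,i=4
  [11] .#.## => #  t=2,i=13
  [10] .#.#. => #  t=1,i=1
  [9] .#..# => .  t=1,i=13
  [8] .#... => #  t=0,i=10
  [7] ..### => .  t=0,i=13
  [6] ..##. => #  t=1,i=9
  [5] ..#.# => #  t=1,i=0
  [4] ..#.. => #  t=0,i=9
  [3] ...## => #  t=0,i=12
  [2] ...#. => .  t=0,i=8
  [1] ....# => .  t=0,i=7
  [0] ..... => .  t=0,i=3
  bits 01110000010111011010110101111000 = 1885187448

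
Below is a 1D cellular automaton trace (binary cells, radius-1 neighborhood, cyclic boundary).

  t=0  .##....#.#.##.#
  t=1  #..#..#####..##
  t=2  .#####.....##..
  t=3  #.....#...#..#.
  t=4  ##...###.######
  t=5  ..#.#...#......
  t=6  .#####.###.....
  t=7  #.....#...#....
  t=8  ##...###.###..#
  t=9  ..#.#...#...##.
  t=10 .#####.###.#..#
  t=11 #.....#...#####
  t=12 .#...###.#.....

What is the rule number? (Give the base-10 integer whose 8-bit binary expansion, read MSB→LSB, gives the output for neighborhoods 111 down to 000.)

  ### -> .   bit 7 = 0  t=1,i=7
  ##. -> .   bit 6 = 0  t=0,i=2
  #.# -> #   bit 5 = 1  t=0,i=0
  #.. -> #   bit 4 = 1  t=0,i=3
  .## -> .   bit 3 = 0  t=0,i=1
  .#. -> #   bit 2 = 1  t=0,i=7
  ..# -> #   bit 1 = 1  t=0,i=6
  ... -> .   bit 0 = 0  t=0,i=4
  bits 00110110 = 54

54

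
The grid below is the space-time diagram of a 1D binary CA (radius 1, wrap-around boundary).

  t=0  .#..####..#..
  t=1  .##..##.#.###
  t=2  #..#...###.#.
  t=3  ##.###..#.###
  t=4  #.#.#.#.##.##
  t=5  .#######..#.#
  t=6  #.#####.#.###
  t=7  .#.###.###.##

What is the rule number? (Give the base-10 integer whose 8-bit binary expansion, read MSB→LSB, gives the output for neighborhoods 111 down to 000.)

181

  ### -> #   bit 7 = 1  t=0,i=5
  ##. -> .   bit 6 = 0  t=0,i=7
  #.# -> #   bit 5 = 1  t=1,i=0
  #.. -> #   bit 4 = 1  t=0,i=2
  .## -> .   bit 3 = 0  t=0,i=4
  .#. -> #   bit 2 = 1  t=0,i=1
  ..# -> .   bit 1 = 0  t=0,i=0
  ... -> #   bit 0 = 1  t=0,i=12
  bits 10110101 = 181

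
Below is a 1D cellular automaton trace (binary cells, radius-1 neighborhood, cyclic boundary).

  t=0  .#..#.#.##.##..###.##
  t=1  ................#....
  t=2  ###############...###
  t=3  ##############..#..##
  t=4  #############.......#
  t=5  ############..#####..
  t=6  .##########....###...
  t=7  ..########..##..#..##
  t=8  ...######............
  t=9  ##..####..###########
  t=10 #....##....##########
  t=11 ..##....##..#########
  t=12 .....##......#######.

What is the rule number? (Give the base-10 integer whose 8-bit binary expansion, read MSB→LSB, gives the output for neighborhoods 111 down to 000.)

129

  ###|#  b7=1 t=0,i=16
  ##.|.  b6=0 t=0,i=9
  #.#|.  b5=0 t=0,i=0
  #..|.  b4=0 t=0,i=2
  .##|.  b3=0 t=0,i=8
  .#.|.  b2=0 t=0,i=1
  ..#|.  b1=0 t=0,i=3
  ...|#  b0=1 t=1,i=0
  bits 10000001 = 129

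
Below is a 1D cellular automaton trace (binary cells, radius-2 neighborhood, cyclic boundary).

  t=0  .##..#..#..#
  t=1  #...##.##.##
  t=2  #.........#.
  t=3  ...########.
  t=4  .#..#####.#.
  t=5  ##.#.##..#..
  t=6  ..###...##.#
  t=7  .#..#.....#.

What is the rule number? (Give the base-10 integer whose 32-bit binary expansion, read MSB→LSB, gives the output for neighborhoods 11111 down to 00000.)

2494335031

  [31] ##### => #  t=3,i=5
  [30] ####. => .  t=3,i=9
  [29] ###.# => .  t=4,i=8
  [28] ###.. => #  t=1,i=0
  [27] ##.## => .  t=1,i=6
  [26] ##.#. => #  t=4,i=9
  [25] ##..# => .  t=0,i=3
  [24] ##... => .  t=1,i=1
  [23] #.### => #  t=1,i=10
  [22] #.##. => .  t=0,i=1
  [21] #.#.# => #  t=5,i=3
  [20] #.#.. => .  t=2,i=0
  [19] #..## => #  t=4,i=3
  [18] #..#. => #  t=0,i=4
  [17] #...# => .  t=1,i=2
  [16] #.... => .  t=2,i=2
  [15] .#### => #  t=3,i=4
  [14] .###. => .  t=1,i=11
  [13] .##.# => .  t=1,i=5
  [12] .##.. => .  t=0,i=2
  [11] .#.## => #  t=0,i=0
  [10] .#.#. => .  t=2,i=11
  [9] .#..# => .  t=0,i=6
  [8] .#... => .  t=2,i=1
  [7] ..### => .  t=3,i=3
  [6] ..##. => .  t=1,i=4
  [5] ..#.# => #  t=0,i=11
  [4] ..#.. => #  t=0,i=5
  [3] ...## => .  t=1,i=3
  [2] ...#. => #  t=2,i=9
  [1] ....# => #  t=2,i=8
  [0] ..... => #  t=2,i=3
  bits 10010100101011001000100000110111 = 2494335031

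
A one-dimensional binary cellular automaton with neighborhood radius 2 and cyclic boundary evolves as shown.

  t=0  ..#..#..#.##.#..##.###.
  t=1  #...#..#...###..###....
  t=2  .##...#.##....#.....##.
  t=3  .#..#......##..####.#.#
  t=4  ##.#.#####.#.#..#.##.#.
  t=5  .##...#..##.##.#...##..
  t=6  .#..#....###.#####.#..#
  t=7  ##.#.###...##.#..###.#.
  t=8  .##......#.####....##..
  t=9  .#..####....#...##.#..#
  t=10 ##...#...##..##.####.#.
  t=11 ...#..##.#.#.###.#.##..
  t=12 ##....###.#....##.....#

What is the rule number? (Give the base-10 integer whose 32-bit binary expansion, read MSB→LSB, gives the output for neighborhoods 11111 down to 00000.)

773301571

  ##### -> .   bit 31 = 0  t=4,i=7
  ####. -> .   bit 30 = 0  t=3,i=17
  ###.# -> #   bit 29 = 1  t=3,i=18
  ###.. -> .   bit 28 = 0  t=0,i=21
  ##.## -> #   bit 27 = 1  t=0,i=18
  ##.#. -> #   bit 26 = 1  t=0,i=12
  ##..# -> #   bit 25 = 1  t=1,i=14
  ##... -> .   bit 24 = 0  t=0,i=22
  #.### -> .   bit 23 = 0  t=0,i=19
  #.##. -> .   bit 22 = 0  t=0,i=10
  #.#.# -> .   bit 21 = 0  t=3,i=20
  #.#.. -> #   bit 20 = 1  t=0,i=13
  #..## -> .   bit 19 = 0  t=0,i=15
  #..#. -> #   bit 18 = 1  t=0,i=4
  #...# -> #   bit 17 = 1  t=0,i=0
  #.... -> #   bit 16 = 1  t=1,i=20
  .#### -> #   bit 15 = 1  t=3,i=16
  .###. -> .   bit 14 = 0  t=0,i=20
  .##.# -> #   bit 13 = 1  t=0,i=11
  .##.. -> .   bit 12 = 0  t=2,i=2
  .#.## -> .   bit 11 = 0  t=0,i=9
  .#.#. -> #   bit 10 = 1  t=3,i=0
  .#..# -> .   bit 9 = 0  t=0,i=3
  .#... -> #   bit 8 = 1  t=1,i=1
  ..### -> .   bit 7 = 0  t=1,i=11
  ..##. -> #   bit 6 = 1  t=0,i=16
  ..#.# -> .   bit 5 = 0  t=0,i=8
  ..#.. -> .   bit 4 = 0  t=0,i=2
  ...## -> .   bit 3 = 0  t=1,i=10
  ...#. -> .   bit 2 = 0  t=0,i=1
  ....# -> #   bit 1 = 1  t=1,i=21
  ..... -> #   bit 0 = 1  t=2,i=17
  bits 00101110000101111010010101000011 = 773301571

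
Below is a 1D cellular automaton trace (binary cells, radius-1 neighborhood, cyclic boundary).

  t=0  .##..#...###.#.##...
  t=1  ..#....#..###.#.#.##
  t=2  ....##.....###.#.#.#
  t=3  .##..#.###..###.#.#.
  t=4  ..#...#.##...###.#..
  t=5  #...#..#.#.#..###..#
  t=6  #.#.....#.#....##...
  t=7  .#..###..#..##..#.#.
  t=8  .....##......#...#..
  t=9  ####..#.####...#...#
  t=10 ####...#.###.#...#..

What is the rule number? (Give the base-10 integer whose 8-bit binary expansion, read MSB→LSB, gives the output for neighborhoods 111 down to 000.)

  ###|#  b7=1 t=0,i=10
  ##.|#  b6=1 t=0,i=2
  #.#|#  b5=1 t=0,i=12
  #..|.  b4=0 t=0,i=3
  .##|.  b3=0 t=0,i=1
  .#.|.  b2=0 t=0,i=5
  ..#|.  b1=0 t=0,i=0
  ...|#  b0=1 t=0,i=7
  bits 11100001 = 225

225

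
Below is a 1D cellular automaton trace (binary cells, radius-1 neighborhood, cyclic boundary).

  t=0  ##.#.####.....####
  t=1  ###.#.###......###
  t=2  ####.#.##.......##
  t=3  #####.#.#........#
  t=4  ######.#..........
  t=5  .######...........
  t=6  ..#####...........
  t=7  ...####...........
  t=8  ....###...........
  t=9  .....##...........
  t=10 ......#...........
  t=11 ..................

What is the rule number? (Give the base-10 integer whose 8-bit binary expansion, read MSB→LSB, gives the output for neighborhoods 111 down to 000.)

224

  ### -> #   bit 7 = 1  t=0,i=0
  ##. -> #   bit 6 = 1  t=0,i=1
  #.# -> #   bit 5 = 1  t=0,i=2
  #.. -> .   bit 4 = 0  t=0,i=9
  .## -> .   bit 3 = 0  t=0,i=5
  .#. -> .   bit 2 = 0  t=0,i=3
  ..# -> .   bit 1 = 0  t=0,i=13
  ... -> .   bit 0 = 0  t=0,i=10
  bits 11100000 = 224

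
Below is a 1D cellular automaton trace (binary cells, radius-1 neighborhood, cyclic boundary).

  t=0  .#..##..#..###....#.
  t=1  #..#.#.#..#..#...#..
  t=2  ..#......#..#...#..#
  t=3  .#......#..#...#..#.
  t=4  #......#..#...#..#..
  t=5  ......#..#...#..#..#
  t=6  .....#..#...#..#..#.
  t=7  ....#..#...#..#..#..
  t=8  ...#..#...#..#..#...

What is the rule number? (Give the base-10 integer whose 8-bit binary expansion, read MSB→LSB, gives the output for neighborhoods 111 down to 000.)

  nb ###: next=.  (t=0,i=12, bit7=0)
  nb ##.: next=#  (t=0,i=5, bit6=1)
  nb #.#: next=.  (t=1,i=4, bit5=0)
  nb #..: next=.  (t=0,i=2, bit4=0)
  nb .##: next=.  (t=0,i=4, bit3=0)
  nb .#.: next=.  (t=0,i=1, bit2=0)
  nb ..#: next=#  (t=0,i=0, bit1=1)
  nb ...: next=.  (t=0,i=15, bit0=0)
  bits 01000010 = 66

66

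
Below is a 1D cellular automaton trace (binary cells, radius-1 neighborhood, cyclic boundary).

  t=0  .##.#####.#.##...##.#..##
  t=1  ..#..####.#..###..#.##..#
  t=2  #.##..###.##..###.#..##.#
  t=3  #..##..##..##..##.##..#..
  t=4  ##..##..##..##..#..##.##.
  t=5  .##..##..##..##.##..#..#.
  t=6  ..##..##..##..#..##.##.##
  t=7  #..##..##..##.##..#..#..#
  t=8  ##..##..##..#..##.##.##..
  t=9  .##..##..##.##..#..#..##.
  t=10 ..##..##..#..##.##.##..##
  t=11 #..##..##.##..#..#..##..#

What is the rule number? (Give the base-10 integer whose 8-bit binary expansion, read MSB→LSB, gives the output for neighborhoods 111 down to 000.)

213

  ### -> #   bit 7 = 1  t=0,i=5
  ##. -> #   bit 6 = 1  t=0,i=2
  #.# -> .   bit 5 = 0  t=0,i=0
  #.. -> #   bit 4 = 1  t=0,i=14
  .## -> .   bit 3 = 0  t=0,i=1
  .#. -> #   bit 2 = 1  t=0,i=10
  ..# -> .   bit 1 = 0  t=0,i=16
  ... -> #   bit 0 = 1  t=0,i=15
  bits 11010101 = 213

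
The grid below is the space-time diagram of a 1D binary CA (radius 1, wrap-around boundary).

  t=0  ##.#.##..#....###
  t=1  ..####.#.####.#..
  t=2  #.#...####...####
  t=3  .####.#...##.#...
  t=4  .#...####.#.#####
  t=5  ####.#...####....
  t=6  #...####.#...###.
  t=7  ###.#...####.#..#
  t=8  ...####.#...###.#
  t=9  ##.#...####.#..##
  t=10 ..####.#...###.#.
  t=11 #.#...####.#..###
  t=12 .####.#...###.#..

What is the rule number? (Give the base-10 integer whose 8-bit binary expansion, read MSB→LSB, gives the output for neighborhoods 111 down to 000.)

61

  nb ###: next=.  (t=0,i=0, bit7=0)
  nb ##.: next=.  (t=0,i=1, bit6=0)
  nb #.#: next=#  (t=0,i=2, bit5=1)
  nb #..: next=#  (t=0,i=7, bit4=1)
  nb .##: next=#  (t=0,i=5, bit3=1)
  nb .#.: next=#  (t=0,i=3, bit2=1)
  nb ..#: next=.  (t=0,i=8, bit1=0)
  nb ...: next=#  (t=0,i=11, bit0=1)
  bits 00111101 = 61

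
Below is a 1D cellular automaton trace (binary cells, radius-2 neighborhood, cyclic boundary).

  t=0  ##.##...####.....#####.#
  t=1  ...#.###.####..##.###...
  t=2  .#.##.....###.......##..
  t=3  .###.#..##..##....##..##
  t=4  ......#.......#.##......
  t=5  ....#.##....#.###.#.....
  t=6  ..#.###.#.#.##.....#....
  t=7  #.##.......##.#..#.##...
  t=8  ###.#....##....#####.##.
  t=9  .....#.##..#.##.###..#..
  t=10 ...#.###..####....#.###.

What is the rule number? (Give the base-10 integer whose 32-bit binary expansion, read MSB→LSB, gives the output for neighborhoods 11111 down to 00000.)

3511061306

  nb #####: next=#  (t=0,i=19, bit31=1)
  nb ####.: next=#  (t=0,i=10, bit30=1)
  nb ###.#: next=.  (t=0,i=1, bit29=0)
  nb ###..: next=#  (t=0,i=11, bit28=1)
  nb ##.##: next=.  (t=0,i=2, bit27=0)
  nb ##.#.: next=.  (t=3,i=4, bit26=0)
  nb ##..#: next=.  (t=1,i=13, bit25=0)
  nb ##...: next=#  (t=0,i=5, bit24=1)
  nb #.###: next=.  (t=0,i=23, bit23=0)
  nb #.##.: next=#  (t=0,i=3, bit22=1)
  nb #.#.#: next=.  (t=6,i=8, bit21=0)
  nb #.#..: next=.  (t=3,i=5, bit20=0)
  nb #..##: next=.  (t=1,i=14, bit19=0)
  nb #..#.: next=#  (t=7,i=16, bit18=1)
  nb #...#: next=#  (t=0,i=6, bit17=1)
  nb #....: next=.  (t=0,i=13, bit16=0)
  nb .####: next=#  (t=0,i=9, bit15=1)
  nb .###.: next=.  (t=0,i=0, bit14=0)
  nb .##.#: next=.  (t=1,i=16, bit13=0)
  nb .##..: next=.  (t=0,i=4, bit12=0)
  nb .#.##: next=#  (t=1,i=4, bit11=1)
  nb .#.#.: next=.  (t=6,i=9, bit10=0)
  nb .#..#: next=#  (t=3,i=6, bit9=1)
  nb .#...: next=#  (t=4,i=7, bit8=1)
  nb ..###: next=.  (t=0,i=8, bit7=0)
  nb ..##.: next=.  (t=1,i=15, bit6=0)
  nb ..#.#: next=#  (t=1,i=3, bit5=1)
  nb ..#..: next=#  (t=4,i=6, bit4=1)
  nb ...##: next=#  (t=0,i=7, bit3=1)
  nb ...#.: next=.  (t=1,i=2, bit2=0)
  nb ....#: next=#  (t=0,i=15, bit1=1)
  nb .....: next=.  (t=0,i=14, bit0=0)
  bits 11010001010001101000101100111010 = 3511061306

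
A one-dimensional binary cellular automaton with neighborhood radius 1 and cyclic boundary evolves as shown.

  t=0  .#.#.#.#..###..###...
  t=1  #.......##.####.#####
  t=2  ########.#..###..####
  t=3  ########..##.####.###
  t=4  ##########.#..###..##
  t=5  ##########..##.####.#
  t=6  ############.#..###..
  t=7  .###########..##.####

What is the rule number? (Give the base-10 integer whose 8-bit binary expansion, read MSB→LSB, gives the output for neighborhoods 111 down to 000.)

211

  ###|#  b7=1 t=0,i=11
  ##.|#  b6=1 t=0,i=12
  #.#|.  b5=0 t=0,i=2
  #..|#  b4=1 t=0,i=8
  .##|.  b3=0 t=0,i=10
  .#.|.  b2=0 t=0,i=1
  ..#|#  b1=1 t=0,i=0
  ...|#  b0=1 t=0,i=19
  bits 11010011 = 211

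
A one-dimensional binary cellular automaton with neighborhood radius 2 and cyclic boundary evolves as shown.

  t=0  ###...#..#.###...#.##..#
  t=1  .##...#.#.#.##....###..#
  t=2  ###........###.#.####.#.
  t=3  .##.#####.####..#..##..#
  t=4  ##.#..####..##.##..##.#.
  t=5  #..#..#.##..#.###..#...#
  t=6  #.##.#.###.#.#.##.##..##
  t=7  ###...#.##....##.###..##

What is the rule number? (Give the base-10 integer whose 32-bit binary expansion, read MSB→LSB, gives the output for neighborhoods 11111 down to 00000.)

  nb #####: next=#  (t=3,i=6, bit31=1)
  nb ####.: next=#  (t=0,i=1, bit30=1)
  nb ###.#: next=#  (t=2,i=13, bit29=1)
  nb ###..: next=#  (t=0,i=2, bit28=1)
  nb ##.##: next=#  (t=3,i=3, bit27=1)
  nb ##.#.: next=.  (t=2,i=14, bit26=0)
  nb ##..#: next=.  (t=0,i=21, bit25=0)
  nb ##...: next=.  (t=0,i=3, bit24=0)
  nb #.###: next=.  (t=0,i=11, bit23=0)
  nb #.##.: next=#  (t=0,i=19, bit22=1)
  nb #.#.#: next=.  (t=1,i=8, bit21=0)
  nb #.#..: next=#  (t=4,i=3, bit20=1)
  nb #..##: next=.  (t=0,i=22, bit19=0)
  nb #..#.: next=#  (t=0,i=8, bit18=1)
  nb #...#: next=.  (t=0,i=4, bit17=0)
  nb #....: next=#  (t=1,i=15, bit16=1)
  nb .####: next=.  (t=0,i=0, bit15=0)
  nb .###.: next=#  (t=0,i=12, bit14=1)
  nb .##.#: next=.  (t=3,i=2, bit13=0)
  nb .##..: next=#  (t=0,i=20, bit12=1)
  nb .#.##: next=#  (t=0,i=10, bit11=1)
  nb .#.#.: next=.  (t=1,i=7, bit10=0)
  nb .#..#: next=.  (t=0,i=7, bit9=0)
  nb .#...: next=.  (t=5,i=20, bit8=0)
  nb ..###: next=#  (t=0,i=23, bit7=1)
  nb ..##.: next=#  (t=3,i=19, bit6=1)
  nb ..#.#: next=.  (t=0,i=9, bit5=0)
  nb ..#..: next=#  (t=0,i=6, bit4=1)
  nb ...##: next=#  (t=1,i=17, bit3=1)
  nb ...#.: next=.  (t=0,i=5, bit2=0)
  nb ....#: next=.  (t=1,i=16, bit1=0)
  nb .....: next=#  (t=2,i=5, bit0=1)
  bits 11111000010101010101100011011001 = 4166342873

4166342873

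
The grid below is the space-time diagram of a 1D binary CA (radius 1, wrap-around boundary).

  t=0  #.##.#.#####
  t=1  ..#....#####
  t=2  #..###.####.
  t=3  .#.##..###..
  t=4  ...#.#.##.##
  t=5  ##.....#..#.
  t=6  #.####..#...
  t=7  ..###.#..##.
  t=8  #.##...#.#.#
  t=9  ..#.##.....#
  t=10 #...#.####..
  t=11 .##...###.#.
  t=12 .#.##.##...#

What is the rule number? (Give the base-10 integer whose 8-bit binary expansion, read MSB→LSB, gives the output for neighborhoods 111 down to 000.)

  [7] ### => #  t=0,i=8
  [6] ##. => .  t=0,i=0
  [5] #.# => .  t=0,i=1
  [4] #.. => #  t=1,i=0
  [3] .## => #  t=0,i=2
  [2] .#. => .  t=0,i=5
  [1] ..# => .  t=1,i=1
  [0] ... => #  t=1,i=4
  bits 10011001 = 153

153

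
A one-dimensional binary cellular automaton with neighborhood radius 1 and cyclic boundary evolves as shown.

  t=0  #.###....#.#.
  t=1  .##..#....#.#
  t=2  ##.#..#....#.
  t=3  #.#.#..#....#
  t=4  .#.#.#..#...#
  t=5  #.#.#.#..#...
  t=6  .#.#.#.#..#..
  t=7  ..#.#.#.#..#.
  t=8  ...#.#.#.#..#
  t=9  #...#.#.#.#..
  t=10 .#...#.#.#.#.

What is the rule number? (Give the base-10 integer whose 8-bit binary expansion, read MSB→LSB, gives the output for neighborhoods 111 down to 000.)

56

  ###|.  b7=0 t=0,i=3
  ##.|.  b6=0 t=0,i=4
  #.#|#  b5=1 t=0,i=1
  #..|#  b4=1 t=0,i=5
  .##|#  b3=1 t=0,i=2
  .#.|.  b2=0 t=0,i=0
  ..#|.  b1=0 t=0,i=8
  ...|.  b0=0 t=0,i=6
  bits 00111000 = 56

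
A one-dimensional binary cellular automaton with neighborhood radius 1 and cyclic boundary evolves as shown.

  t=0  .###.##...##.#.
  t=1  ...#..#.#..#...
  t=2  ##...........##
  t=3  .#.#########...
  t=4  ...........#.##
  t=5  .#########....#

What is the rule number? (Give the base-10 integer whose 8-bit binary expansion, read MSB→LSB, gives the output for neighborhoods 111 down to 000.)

  nb ###: next=.  (t=0,i=2, bit7=0)
  nb ##.: next=#  (t=0,i=3, bit6=1)
  nb #.#: next=.  (t=0,i=4, bit5=0)
  nb #..: next=.  (t=0,i=7, bit4=0)
  nb .##: next=.  (t=0,i=1, bit3=0)
  nb .#.: next=.  (t=0,i=13, bit2=0)
  nb ..#: next=.  (t=0,i=0, bit1=0)
  nb ...: next=#  (t=0,i=8, bit0=1)
  bits 01000001 = 65

65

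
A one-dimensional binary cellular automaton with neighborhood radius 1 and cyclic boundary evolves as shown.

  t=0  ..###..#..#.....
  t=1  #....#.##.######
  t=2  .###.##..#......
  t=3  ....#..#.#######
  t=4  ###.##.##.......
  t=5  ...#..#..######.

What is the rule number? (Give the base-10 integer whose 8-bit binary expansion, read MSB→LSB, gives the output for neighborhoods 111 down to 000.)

  nb ###: next=.  (t=0,i=3, bit7=0)
  nb ##.: next=.  (t=0,i=4, bit6=0)
  nb #.#: next=#  (t=1,i=6, bit5=1)
  nb #..: next=#  (t=0,i=5, bit4=1)
  nb .##: next=.  (t=0,i=2, bit3=0)
  nb .#.: next=#  (t=0,i=7, bit2=1)
  nb ..#: next=.  (t=0,i=1, bit1=0)
  nb ...: next=#  (t=0,i=0, bit0=1)
  bits 00110101 = 53

53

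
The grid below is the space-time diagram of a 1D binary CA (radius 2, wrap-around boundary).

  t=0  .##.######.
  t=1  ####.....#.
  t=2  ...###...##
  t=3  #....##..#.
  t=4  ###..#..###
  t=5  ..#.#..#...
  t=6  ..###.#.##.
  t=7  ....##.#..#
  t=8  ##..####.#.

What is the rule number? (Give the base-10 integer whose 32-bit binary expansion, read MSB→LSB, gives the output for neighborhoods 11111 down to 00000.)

1025322336

  #####|.  b31=0 t=0,i=6
  ####.|.  b30=0 t=0,i=8
  ###.#|#  b29=1 t=6,i=4
  ###..|#  b28=1 t=0,i=9
  ##.##|#  b27=1 t=0,i=3
  ##.#.|#  b26=1 t=6,i=5
  ##..#|.  b25=0 t=0,i=10
  ##...|#  b24=1 t=1,i=4
  #.###|.  b23=0 t=0,i=4
  #.##.|.  b22=0 t=6,i=8
  #.#.#|.  b21=0 t=6,i=6
  #.#..|#  b20=1 t=3,i=0
  #..##|#  b19=1 t=0,i=0
  #..#.|#  b18=1 t=3,i=8
  #...#|.  b17=0 t=2,i=1
  #....|#  b16=1 t=1,i=5
  .####|.  b15=0 t=0,i=5
  .###.|.  b14=0 t=2,i=4
  .##.#|#  b13=1 t=0,i=2
  .##..|.  b12=0 t=2,i=10
  .#.##|#  b11=1 t=1,i=10
  .#.#.|#  b10=1 t=3,i=10
  .#..#|.  b9=0 t=4,i=6
  .#...|#  b8=1 t=3,i=1
  ..###|.  b7=0 t=2,i=3
  ..##.|#  b6=1 t=0,i=1
  ..#.#|#  b5=1 t=1,i=9
  ..#..|.  b4=0 t=4,i=5
  ...##|.  b3=0 t=2,i=2
  ...#.|.  b2=0 t=1,i=8
  ....#|.  b1=0 t=1,i=7
  .....|.  b0=0 t=1,i=6
  bits 00111101000111010010110101100000 = 1025322336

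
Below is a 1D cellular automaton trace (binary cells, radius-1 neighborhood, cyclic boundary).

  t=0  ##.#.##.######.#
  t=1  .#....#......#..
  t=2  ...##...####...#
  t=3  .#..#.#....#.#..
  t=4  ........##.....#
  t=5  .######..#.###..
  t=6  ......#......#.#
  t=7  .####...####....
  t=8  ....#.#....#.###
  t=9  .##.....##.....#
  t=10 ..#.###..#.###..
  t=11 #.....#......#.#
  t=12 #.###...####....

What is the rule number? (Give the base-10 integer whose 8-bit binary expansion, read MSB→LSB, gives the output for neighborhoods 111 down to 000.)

65

  nb ###: next=.  (t=0,i=0, bit7=0)
  nb ##.: next=#  (t=0,i=1, bit6=1)
  nb #.#: next=.  (t=0,i=2, bit5=0)
  nb #..: next=.  (t=1,i=2, bit4=0)
  nb .##: next=.  (t=0,i=5, bit3=0)
  nb .#.: next=.  (t=0,i=3, bit2=0)
  nb ..#: next=.  (t=1,i=0, bit1=0)
  nb ...: next=#  (t=1,i=3, bit0=1)
  bits 01000001 = 65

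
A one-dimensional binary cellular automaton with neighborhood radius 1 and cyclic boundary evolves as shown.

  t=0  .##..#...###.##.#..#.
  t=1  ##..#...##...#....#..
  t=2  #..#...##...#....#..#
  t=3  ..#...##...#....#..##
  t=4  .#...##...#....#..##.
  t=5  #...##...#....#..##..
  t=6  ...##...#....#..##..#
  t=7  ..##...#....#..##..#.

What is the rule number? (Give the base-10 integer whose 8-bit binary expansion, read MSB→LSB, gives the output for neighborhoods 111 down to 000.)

10

  ###|.  b7=0 t=0,i=10
  ##.|.  b6=0 t=0,i=2
  #.#|.  b5=0 t=0,i=12
  #..|.  b4=0 t=0,i=3
  .##|#  b3=1 t=0,i=1
  .#.|.  b2=0 t=0,i=5
  ..#|#  b1=1 t=0,i=0
  ...|.  b0=0 t=0,i=7
  bits 00001010 = 10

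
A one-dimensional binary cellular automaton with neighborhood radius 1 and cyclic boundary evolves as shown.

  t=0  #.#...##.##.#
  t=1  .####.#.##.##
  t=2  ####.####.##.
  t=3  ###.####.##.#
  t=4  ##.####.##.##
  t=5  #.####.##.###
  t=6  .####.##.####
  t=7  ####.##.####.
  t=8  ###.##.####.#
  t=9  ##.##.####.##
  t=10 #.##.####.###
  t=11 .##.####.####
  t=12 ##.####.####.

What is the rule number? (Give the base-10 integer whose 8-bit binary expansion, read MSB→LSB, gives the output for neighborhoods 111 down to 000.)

  ### -> #   bit 7 = 1  t=1,i=2
  ##. -> .   bit 6 = 0  t=0,i=0
  #.# -> #   bit 5 = 1  t=0,i=1
  #.. -> #   bit 4 = 1  t=0,i=3
  .## -> #   bit 3 = 1  t=0,i=6
  .#. -> #   bit 2 = 1  t=0,i=2
  ..# -> .   bit 1 = 0  t=0,i=5
  ... -> #   bit 0 = 1  t=0,i=4
  bits 10111101 = 189

189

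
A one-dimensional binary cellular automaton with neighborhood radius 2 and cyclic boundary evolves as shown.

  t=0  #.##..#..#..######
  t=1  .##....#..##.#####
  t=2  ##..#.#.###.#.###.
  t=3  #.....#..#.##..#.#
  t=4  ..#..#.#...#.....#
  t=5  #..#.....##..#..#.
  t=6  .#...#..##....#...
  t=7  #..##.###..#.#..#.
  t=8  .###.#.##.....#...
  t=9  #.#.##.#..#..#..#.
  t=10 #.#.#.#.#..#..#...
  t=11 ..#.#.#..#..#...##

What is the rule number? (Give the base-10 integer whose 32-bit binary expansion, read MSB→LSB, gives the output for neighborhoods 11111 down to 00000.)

  ##### -> #   bit 31 = 1  t=0,i=14
  ####. -> #   bit 30 = 1  t=0,i=17
  ###.# -> .   bit 29 = 0  t=0,i=0
  ###.. -> #   bit 28 = 1  t=7,i=8
  ##.## -> #   bit 27 = 1  t=0,i=1
  ##.#. -> #   bit 26 = 1  t=2,i=11
  ##..# -> .   bit 25 = 0  t=0,i=4
  ##... -> .   bit 24 = 0  t=1,i=3
  #.### -> .   bit 23 = 0  t=1,i=13
  #.##. -> #   bit 22 = 1  t=0,i=2
  #.#.# -> #   bit 21 = 1  t=2,i=6
  #.#.. -> .   bit 20 = 0  t=4,i=7
  #..## -> #   bit 19 = 1  t=0,i=11
  #..#. -> .   bit 18 = 0  t=0,i=5
  #...# -> #   bit 17 = 1  t=4,i=9
  #.... -> #   bit 16 = 1  t=1,i=4
  .#### -> #   bit 15 = 1  t=0,i=13
  .###. -> #   bit 14 = 1  t=2,i=9
  .##.# -> .   bit 13 = 0  t=1,i=11
  .##.. -> .   bit 12 = 0  t=0,i=3
  .#.## -> .   bit 11 = 0  t=2,i=7
  .#.#. -> .   bit 10 = 0  t=2,i=5
  .#..# -> #   bit 9 = 1  t=0,i=7
  .#... -> .   bit 8 = 0  t=4,i=8
  ..### -> .   bit 7 = 0  t=0,i=12
  ..##. -> #   bit 6 = 1  t=1,i=10
  ..#.# -> .   bit 5 = 0  t=2,i=4
  ..#.. -> .   bit 4 = 0  t=0,i=6
  ...## -> #   bit 3 = 1  t=5,i=8
  ...#. -> #   bit 2 = 1  t=1,i=6
  ....# -> .   bit 1 = 0  t=1,i=5
  ..... -> .   bit 0 = 0  t=3,i=3
  bits 11011100011010111100001001001100 = 3698049612

3698049612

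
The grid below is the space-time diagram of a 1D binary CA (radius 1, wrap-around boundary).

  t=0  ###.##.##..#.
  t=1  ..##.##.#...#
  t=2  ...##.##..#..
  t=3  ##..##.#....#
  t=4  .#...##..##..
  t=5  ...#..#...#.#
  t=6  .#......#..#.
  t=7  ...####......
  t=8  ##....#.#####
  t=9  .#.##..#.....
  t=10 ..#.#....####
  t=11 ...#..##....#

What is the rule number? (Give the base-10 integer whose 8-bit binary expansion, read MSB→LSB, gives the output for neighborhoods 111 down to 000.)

97

  ###|.  b7=0 t=0,i=1
  ##.|#  b6=1 t=0,i=2
  #.#|#  b5=1 t=0,i=3
  #..|.  b4=0 t=0,i=9
  .##|.  b3=0 t=0,i=0
  .#.|.  b2=0 t=0,i=11
  ..#|.  b1=0 t=0,i=10
  ...|#  b0=1 t=1,i=10
  bits 01100001 = 97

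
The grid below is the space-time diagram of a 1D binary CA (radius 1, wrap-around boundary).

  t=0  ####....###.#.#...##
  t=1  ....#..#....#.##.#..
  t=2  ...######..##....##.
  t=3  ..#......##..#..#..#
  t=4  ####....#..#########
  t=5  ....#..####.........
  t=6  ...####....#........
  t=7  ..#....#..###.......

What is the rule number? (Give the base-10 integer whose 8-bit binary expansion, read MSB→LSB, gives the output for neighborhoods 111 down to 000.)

22

  ###|.  b7=0 t=0,i=0
  ##.|.  b6=0 t=0,i=3
  #.#|.  b5=0 t=0,i=11
  #..|#  b4=1 t=0,i=4
  .##|.  b3=0 t=0,i=8
  .#.|#  b2=1 t=0,i=12
  ..#|#  b1=1 t=0,i=7
  ...|.  b0=0 t=0,i=5
  bits 00010110 = 22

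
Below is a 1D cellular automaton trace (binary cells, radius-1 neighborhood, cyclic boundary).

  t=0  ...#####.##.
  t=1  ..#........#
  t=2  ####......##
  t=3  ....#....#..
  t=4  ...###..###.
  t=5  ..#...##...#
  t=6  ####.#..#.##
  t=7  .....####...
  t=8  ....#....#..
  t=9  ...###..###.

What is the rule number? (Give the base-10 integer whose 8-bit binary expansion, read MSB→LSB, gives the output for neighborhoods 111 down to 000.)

  ### -> .   bit 7 = 0  t=0,i=4
  ##. -> .   bit 6 = 0  t=0,i=7
  #.# -> .   bit 5 = 0  t=0,i=8
  #.. -> #   bit 4 = 1  t=0,i=11
  .## -> .   bit 3 = 0  t=0,i=3
  .#. -> #   bit 2 = 1  t=1,i=2
  ..# -> #   bit 1 = 1  t=0,i=2
  ... -> .   bit 0 = 0  t=0,i=0
  bits 00010110 = 22

22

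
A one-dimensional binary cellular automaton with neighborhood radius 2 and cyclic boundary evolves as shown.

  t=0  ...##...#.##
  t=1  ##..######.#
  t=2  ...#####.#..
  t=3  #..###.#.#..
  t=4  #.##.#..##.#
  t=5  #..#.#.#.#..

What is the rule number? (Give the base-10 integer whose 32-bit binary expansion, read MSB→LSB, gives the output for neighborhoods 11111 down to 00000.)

  #####|#  b31=1 t=1,i=6
  ####.|.  b30=0 t=1,i=8
  ###.#|#  b29=1 t=1,i=9
  ###..|.  b28=0 t=1,i=1
  ##.##|.  b27=0 t=1,i=10
  ##.#.|.  b26=0 t=2,i=8
  ##..#|.  b25=0 t=1,i=2
  ##...|#  b24=1 t=0,i=0
  #.###|.  b23=0 t=1,i=11
  #.##.|.  b22=0 t=0,i=10
  #.#.#|.  b21=0 t=3,i=7
  #.#..|#  b20=1 t=2,i=9
  #..##|#  b19=1 t=1,i=3
  #..#.|#  b18=1 t=3,i=11
  #...#|#  b17=1 t=0,i=1
  #....|.  b16=0 t=2,i=11
  .####|#  b15=1 t=1,i=5
  .###.|.  b14=0 t=1,i=0
  .##.#|#  b13=1 t=4,i=0
  .##..|#  b12=1 t=0,i=4
  .#.##|#  b11=1 t=0,i=9
  .#.#.|#  b10=1 t=3,i=8
  .#..#|.  b9=0 t=3,i=1
  .#...|.  b8=0 t=2,i=10
  ..###|#  b7=1 t=1,i=4
  ..##.|.  b6=0 t=0,i=3
  ..#.#|#  b5=1 t=0,i=8
  ..#..|#  b4=1 t=3,i=0
  ...##|.  b3=0 t=0,i=2
  ...#.|#  b2=1 t=0,i=7
  ....#|.  b1=0 t=2,i=1
  .....|#  b0=1 t=2,i=0
  bits 10100001000111101011110010110101 = 2703146165

2703146165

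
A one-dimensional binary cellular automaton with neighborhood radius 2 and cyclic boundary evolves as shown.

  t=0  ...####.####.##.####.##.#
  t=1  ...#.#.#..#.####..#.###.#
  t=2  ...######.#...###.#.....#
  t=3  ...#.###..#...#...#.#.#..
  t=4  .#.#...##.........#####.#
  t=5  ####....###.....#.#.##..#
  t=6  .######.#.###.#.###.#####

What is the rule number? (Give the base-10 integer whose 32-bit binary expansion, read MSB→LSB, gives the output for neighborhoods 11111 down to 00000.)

  ##### -> #   bit 31 = 1  t=2,i=5
  ####. -> #   bit 30 = 1  t=0,i=5
  ###.# -> .   bit 29 = 0  t=0,i=6
  ###.. -> #   bit 28 = 1  t=1,i=15
  ##.## -> #   bit 27 = 1  t=0,i=7
  ##.#. -> .   bit 26 = 0  t=0,i=23
  ##..# -> #   bit 25 = 1  t=1,i=16
  ##... -> #   bit 24 = 1  t=4,i=9
  #.### -> .   bit 23 = 0  t=0,i=8
  #.##. -> #   bit 22 = 1  t=0,i=13
  #.#.# -> #   bit 21 = 1  t=1,i=5
  #.#.. -> #   bit 20 = 1  t=0,i=24
  #..## -> #   bit 19 = 1  t=5,i=23
  #..#. -> .   bit 18 = 0  t=1,i=9
  #...# -> .   bit 17 = 0  t=0,i=1
  #.... -> #   bit 16 = 1  t=2,i=20
  .#### -> .   bit 15 = 0  t=0,i=4
  .###. -> .   bit 14 = 0  t=1,i=21
  .##.# -> #   bit 13 = 1  t=0,i=14
  .##.. -> #   bit 12 = 1  t=4,i=8
  .#.## -> .   bit 11 = 0  t=1,i=11
  .#.#. -> #   bit 10 = 1  t=1,i=4
  .#..# -> #   bit 9 = 1  t=1,i=8
  .#... -> .   bit 8 = 0  t=0,i=0
  ..### -> #   bit 7 = 1  t=0,i=3
  ..##. -> .   bit 6 = 0  t=4,i=7
  ..#.# -> #   bit 5 = 1  t=1,i=3
  ..#.. -> .   bit 4 = 0  t=2,i=24
  ...## -> .   bit 3 = 0  t=0,i=2
  ...#. -> .   bit 2 = 0  t=1,i=2
  ....# -> #   bit 1 = 1  t=2,i=22
  ..... -> .   bit 0 = 0  t=2,i=21
  bits 11011011011110010011011010100010 = 3682154146

3682154146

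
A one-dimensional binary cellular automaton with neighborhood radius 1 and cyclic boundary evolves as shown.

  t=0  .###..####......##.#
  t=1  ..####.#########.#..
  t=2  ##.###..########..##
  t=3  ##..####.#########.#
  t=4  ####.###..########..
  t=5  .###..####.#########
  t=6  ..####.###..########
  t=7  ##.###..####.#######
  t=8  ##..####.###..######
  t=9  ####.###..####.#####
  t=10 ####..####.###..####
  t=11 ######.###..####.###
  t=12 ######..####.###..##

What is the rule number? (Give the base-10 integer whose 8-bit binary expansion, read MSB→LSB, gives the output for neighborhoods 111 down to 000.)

  [7] ### => #  t=0,i=2
  [6] ##. => #  t=0,i=3
  [5] #.# => .  t=0,i=0
  [4] #.. => #  t=0,i=4
  [3] .## => .  t=0,i=1
  [2] .#. => .  t=0,i=19
  [1] ..# => #  t=0,i=5
  [0] ... => #  t=0,i=11
  bits 11010011 = 211

211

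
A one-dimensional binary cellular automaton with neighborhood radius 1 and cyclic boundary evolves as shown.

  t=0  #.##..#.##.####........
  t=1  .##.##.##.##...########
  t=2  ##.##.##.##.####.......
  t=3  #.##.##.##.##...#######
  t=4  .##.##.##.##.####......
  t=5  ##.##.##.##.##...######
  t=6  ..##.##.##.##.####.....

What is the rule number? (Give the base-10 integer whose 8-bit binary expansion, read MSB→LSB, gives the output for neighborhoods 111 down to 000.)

  [7] ### => .  t=0,i=12
  [6] ##. => .  t=0,i=3
  [5] #.# => #  t=0,i=1
  [4] #.. => #  t=0,i=4
  [3] .## => #  t=0,i=2
  [2] .#. => .  t=0,i=0
  [1] ..# => #  t=0,i=5
  [0] ... => #  t=0,i=16
  bits 00111011 = 59

59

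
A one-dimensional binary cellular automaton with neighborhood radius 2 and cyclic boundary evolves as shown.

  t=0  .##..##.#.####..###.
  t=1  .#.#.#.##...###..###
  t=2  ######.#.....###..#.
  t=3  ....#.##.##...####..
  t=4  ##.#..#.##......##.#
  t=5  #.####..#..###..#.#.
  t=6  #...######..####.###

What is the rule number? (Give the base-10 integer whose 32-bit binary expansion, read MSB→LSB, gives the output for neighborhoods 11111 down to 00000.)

  #####|.  b31=0 t=2,i=2
  ####.|#  b30=1 t=0,i=12
  ###.#|.  b29=0 t=1,i=19
  ###..|#  b28=1 t=0,i=13
  ##.##|#  b27=1 t=3,i=8
  ##.#.|#  b26=1 t=0,i=7
  ##..#|#  b25=1 t=0,i=3
  ##...|.  b24=0 t=1,i=9
  #.###|.  b23=0 t=0,i=10
  #.##.|#  b22=1 t=1,i=7
  #.#.#|#  b21=1 t=0,i=8
  #.#..|#  b20=1 t=2,i=7
  #..##|.  b19=0 t=0,i=0
  #..#.|#  b18=1 t=2,i=17
  #...#|.  b17=0 t=1,i=10
  #....|#  b16=1 t=2,i=9
  .####|.  b15=0 t=0,i=11
  .###.|#  b14=1 t=0,i=17
  .##.#|.  b13=0 t=0,i=6
  .##..|.  b12=0 t=0,i=2
  .#.##|.  b11=0 t=0,i=9
  .#.#.|#  b10=1 t=1,i=2
  .#..#|#  b9=1 t=4,i=4
  .#...|.  b8=0 t=2,i=8
  ..###|.  b7=0 t=0,i=16
  ..##.|#  b6=1 t=0,i=1
  ..#.#|.  b5=0 t=2,i=18
  ..#..|#  b4=1 t=5,i=8
  ...##|.  b3=0 t=1,i=11
  ...#.|#  b2=1 t=3,i=3
  ....#|.  b1=0 t=2,i=11
  .....|#  b0=1 t=2,i=10
  bits 01011110011101010100011001010101 = 1584744021

1584744021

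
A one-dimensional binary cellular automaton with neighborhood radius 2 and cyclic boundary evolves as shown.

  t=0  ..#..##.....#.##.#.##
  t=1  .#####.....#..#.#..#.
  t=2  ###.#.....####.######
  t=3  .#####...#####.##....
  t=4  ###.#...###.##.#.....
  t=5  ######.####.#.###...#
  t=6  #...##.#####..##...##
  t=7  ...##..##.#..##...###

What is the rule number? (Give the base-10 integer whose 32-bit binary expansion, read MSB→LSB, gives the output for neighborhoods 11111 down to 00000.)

  [31] ##### => .  t=1,i=3
  [30] ####. => #  t=1,i=4
  [29] ###.# => #  t=2,i=2
  [28] ###.. => .  t=1,i=5
  [27] ##.## => .  t=2,i=14
  [26] ##.#. => #  t=0,i=16
  [25] ##..# => .  t=0,i=0
  [24] ##... => .  t=0,i=7
  [23] #.### => #  t=2,i=15
  [22] #.##. => #  t=0,i=14
  [21] #.#.# => .  t=0,i=17
  [20] #.#.. => #  t=1,i=16
  [19] #..## => #  t=0,i=4
  [18] #..#. => #  t=0,i=1
  [17] #...# => .  t=3,i=7
  [16] #.... => .  t=0,i=8
  [15] .#### => #  t=1,i=2
  [14] .###. => #  t=4,i=1
  [13] .##.# => .  t=0,i=15
  [12] .##.. => .  t=0,i=6
  [11] .#.## => .  t=0,i=13
  [10] .#.#. => #  t=1,i=15
  [9] .#..# => #  t=0,i=3
  [8] .#... => #  t=2,i=5
  [7] ..### => #  t=1,i=1
  [6] ..##. => #  t=0,i=5
  [5] ..#.# => .  t=0,i=12
  [4] ..#.. => #  t=0,i=2
  [3] ...## => #  t=2,i=9
  [2] ...#. => #  t=0,i=11
  [1] ....# => .  t=0,i=10
  [0] ..... => .  t=0,i=9
  bits 01100100110111001100011111011100 = 1692190684

1692190684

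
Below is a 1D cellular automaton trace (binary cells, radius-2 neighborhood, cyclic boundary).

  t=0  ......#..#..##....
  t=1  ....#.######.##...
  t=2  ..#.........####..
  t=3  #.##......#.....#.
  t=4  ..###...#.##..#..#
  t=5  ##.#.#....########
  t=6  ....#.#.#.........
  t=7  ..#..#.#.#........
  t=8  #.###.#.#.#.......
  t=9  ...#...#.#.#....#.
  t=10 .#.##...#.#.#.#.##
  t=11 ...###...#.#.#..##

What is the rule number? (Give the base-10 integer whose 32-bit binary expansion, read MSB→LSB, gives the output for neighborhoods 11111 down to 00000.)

  [31] ##### => .  t=1,i=8
  [30] ####. => .  t=1,i=10
  [29] ###.# => .  t=1,i=11
  [28] ###.. => .  t=2,i=15
  [27] ##.## => #  t=1,i=12
  [26] ##.#. => .  t=5,i=2
  [25] ##..# => #  t=4,i=12
  [24] ##... => #  t=0,i=14
  [23] #.### => .  t=1,i=6
  [22] #.##. => #  t=1,i=13
  [21] #.#.# => .  t=3,i=0
  [20] #.#.. => .  t=5,i=5
  [19] #..## => #  t=0,i=11
  [18] #..#. => #  t=0,i=8
  [17] #...# => .  t=4,i=6
  [16] #.... => .  t=0,i=15
  [15] .#### => .  t=1,i=7
  [14] .###. => #  t=4,i=3
  [13] .##.# => #  t=10,i=17
  [12] .##.. => #  t=0,i=13
  [11] .#.## => .  t=1,i=5
  [10] .#.#. => #  t=3,i=17
  [9] .#..# => #  t=0,i=7
  [8] .#... => #  t=2,i=3
  [7] ..### => .  t=2,i=12
  [6] ..##. => .  t=0,i=12
  [5] ..#.# => .  t=1,i=4
  [4] ..#.. => #  t=0,i=6
  [3] ...## => .  t=2,i=11
  [2] ...#. => .  t=0,i=5
  [1] ....# => #  t=0,i=4
  [0] ..... => .  t=0,i=0
  bits 00001011010011000111011100010010 = 189560594

189560594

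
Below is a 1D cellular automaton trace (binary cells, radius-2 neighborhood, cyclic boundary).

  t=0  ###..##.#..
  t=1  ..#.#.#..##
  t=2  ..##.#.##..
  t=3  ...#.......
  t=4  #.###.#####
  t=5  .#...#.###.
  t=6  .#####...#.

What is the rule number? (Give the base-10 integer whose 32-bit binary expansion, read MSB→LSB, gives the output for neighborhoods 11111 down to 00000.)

  nb #####: next=#  (t=4,i=8, bit31=1)
  nb ####.: next=.  (t=4,i=10, bit30=0)
  nb ###.#: next=.  (t=4,i=0, bit29=0)
  nb ###..: next=#  (t=0,i=2, bit28=1)
  nb ##.##: next=#  (t=4,i=1, bit27=1)
  nb ##.#.: next=.  (t=0,i=7, bit26=0)
  nb ##..#: next=.  (t=0,i=3, bit25=0)
  nb ##...: next=.  (t=2,i=9, bit24=0)
  nb #.###: next=.  (t=4,i=2, bit23=0)
  nb #.##.: next=.  (t=2,i=7, bit22=0)
  nb #.#.#: next=.  (t=1,i=4, bit21=0)
  nb #.#..: next=.  (t=0,i=8, bit20=0)
  nb #..##: next=#  (t=0,i=4, bit19=1)
  nb #..#.: next=.  (t=1,i=1, bit18=0)
  nb #...#: next=#  (t=5,i=3, bit17=1)
  nb #....: next=.  (t=2,i=10, bit16=0)
  nb .####: next=#  (t=4,i=7, bit15=1)
  nb .###.: next=.  (t=0,i=1, bit14=0)
  nb .##.#: next=#  (t=0,i=6, bit13=1)
  nb .##..: next=.  (t=1,i=10, bit12=0)
  nb .#.##: next=.  (t=2,i=6, bit11=0)
  nb .#.#.: next=#  (t=1,i=3, bit10=1)
  nb .#..#: next=#  (t=0,i=9, bit9=1)
  nb .#...: next=#  (t=3,i=4, bit8=1)
  nb ..###: next=.  (t=0,i=0, bit7=0)
  nb ..##.: next=.  (t=0,i=5, bit6=0)
  nb ..#.#: next=#  (t=1,i=2, bit5=1)
  nb ..#..: next=#  (t=3,i=3, bit4=1)
  nb ...##: next=.  (t=2,i=1, bit3=0)
  nb ...#.: next=#  (t=3,i=2, bit2=1)
  nb ....#: next=.  (t=2,i=0, bit1=0)
  nb .....: next=#  (t=3,i=0, bit0=1)
  bits 10011000000010101010011100110101 = 2550834997

2550834997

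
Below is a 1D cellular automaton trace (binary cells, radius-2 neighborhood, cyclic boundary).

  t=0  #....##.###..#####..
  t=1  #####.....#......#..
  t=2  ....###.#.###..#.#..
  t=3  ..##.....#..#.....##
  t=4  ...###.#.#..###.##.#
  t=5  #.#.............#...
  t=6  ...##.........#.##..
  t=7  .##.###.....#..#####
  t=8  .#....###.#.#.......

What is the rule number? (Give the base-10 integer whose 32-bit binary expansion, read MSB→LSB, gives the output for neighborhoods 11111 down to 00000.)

  ##### -> .   bit 31 = 0  t=0,i=15
  ####. -> .   bit 30 = 0  t=0,i=16
  ###.# -> .   bit 29 = 0  t=2,i=6
  ###.. -> #   bit 28 = 1  t=0,i=10
  ##.## -> .   bit 27 = 0  t=0,i=7
  ##.#. -> .   bit 26 = 0  t=2,i=7
  ##..# -> .   bit 25 = 0  t=0,i=11
  ##... -> #   bit 24 = 1  t=1,i=5
  #.### -> .   bit 23 = 0  t=0,i=8
  #.##. -> #   bit 22 = 1  t=4,i=16
  #.#.# -> .   bit 21 = 0  t=2,i=8
  #.#.. -> .   bit 20 = 0  t=2,i=17
  #..## -> .   bit 19 = 0  t=0,i=12
  #..#. -> .   bit 18 = 0  t=0,i=19
  #...# -> .   bit 17 = 0  t=4,i=1
  #.... -> #   bit 16 = 1  t=0,i=2
  .#### -> .   bit 15 = 0  t=0,i=14
  .###. -> .   bit 14 = 0  t=0,i=9
  .##.# -> .   bit 13 = 0  t=0,i=6
  .##.. -> #   bit 12 = 1  t=3,i=3
  .#.## -> #   bit 11 = 1  t=2,i=9
  .#.#. -> .   bit 10 = 0  t=2,i=16
  .#..# -> .   bit 9 = 0  t=1,i=18
  .#... -> #   bit 8 = 1  t=0,i=1
  ..### -> .   bit 7 = 0  t=0,i=13
  ..##. -> .   bit 6 = 0  t=0,i=5
  ..#.# -> .   bit 5 = 0  t=2,i=15
  ..#.. -> #   bit 4 = 1  t=0,i=0
  ...## -> #   bit 3 = 1  t=0,i=4
  ...#. -> .   bit 2 = 0  t=1,i=9
  ....# -> #   bit 1 = 1  t=0,i=3
  ..... -> .   bit 0 = 0  t=1,i=7
  bits 00010001010000010001100100011010 = 289478938

289478938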